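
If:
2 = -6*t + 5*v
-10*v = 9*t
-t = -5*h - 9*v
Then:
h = -26/75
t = -4/21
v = 6/35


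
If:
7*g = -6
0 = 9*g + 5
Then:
No Solution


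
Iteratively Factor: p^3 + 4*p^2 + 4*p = (p + 2)*(p^2 + 2*p) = (p + 2)^2*(p)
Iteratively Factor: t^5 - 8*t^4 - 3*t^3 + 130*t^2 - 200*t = (t - 2)*(t^4 - 6*t^3 - 15*t^2 + 100*t) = (t - 2)*(t + 4)*(t^3 - 10*t^2 + 25*t) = (t - 5)*(t - 2)*(t + 4)*(t^2 - 5*t) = (t - 5)^2*(t - 2)*(t + 4)*(t)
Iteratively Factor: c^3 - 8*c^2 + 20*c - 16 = (c - 2)*(c^2 - 6*c + 8) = (c - 2)^2*(c - 4)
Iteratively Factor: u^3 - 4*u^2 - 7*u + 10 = (u - 5)*(u^2 + u - 2) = (u - 5)*(u + 2)*(u - 1)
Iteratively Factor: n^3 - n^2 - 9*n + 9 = (n + 3)*(n^2 - 4*n + 3) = (n - 3)*(n + 3)*(n - 1)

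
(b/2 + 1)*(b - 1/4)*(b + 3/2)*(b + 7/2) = b^4/2 + 27*b^3/8 + 27*b^2/4 + 107*b/32 - 21/16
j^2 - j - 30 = (j - 6)*(j + 5)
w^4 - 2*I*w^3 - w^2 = w^2*(w - I)^2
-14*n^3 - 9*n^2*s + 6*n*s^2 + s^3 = (-2*n + s)*(n + s)*(7*n + s)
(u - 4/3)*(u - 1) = u^2 - 7*u/3 + 4/3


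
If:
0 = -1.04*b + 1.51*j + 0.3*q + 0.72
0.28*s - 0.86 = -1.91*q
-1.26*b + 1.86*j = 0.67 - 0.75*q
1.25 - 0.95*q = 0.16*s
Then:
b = 170.83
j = 118.24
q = -5.36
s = 39.66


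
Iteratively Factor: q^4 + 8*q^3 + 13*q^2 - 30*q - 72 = (q - 2)*(q^3 + 10*q^2 + 33*q + 36) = (q - 2)*(q + 3)*(q^2 + 7*q + 12) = (q - 2)*(q + 3)^2*(q + 4)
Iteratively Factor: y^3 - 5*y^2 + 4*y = (y)*(y^2 - 5*y + 4) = y*(y - 1)*(y - 4)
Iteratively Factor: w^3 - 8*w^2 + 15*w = (w - 3)*(w^2 - 5*w) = w*(w - 3)*(w - 5)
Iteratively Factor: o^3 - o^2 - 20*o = (o - 5)*(o^2 + 4*o) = o*(o - 5)*(o + 4)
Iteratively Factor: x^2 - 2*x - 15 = (x + 3)*(x - 5)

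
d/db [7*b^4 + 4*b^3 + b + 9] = 28*b^3 + 12*b^2 + 1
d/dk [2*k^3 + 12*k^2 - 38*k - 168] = 6*k^2 + 24*k - 38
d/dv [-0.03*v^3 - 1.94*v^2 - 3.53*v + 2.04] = -0.09*v^2 - 3.88*v - 3.53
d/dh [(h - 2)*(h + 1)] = 2*h - 1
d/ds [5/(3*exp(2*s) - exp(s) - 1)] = (5 - 30*exp(s))*exp(s)/(-3*exp(2*s) + exp(s) + 1)^2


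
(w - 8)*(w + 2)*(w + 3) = w^3 - 3*w^2 - 34*w - 48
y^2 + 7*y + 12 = (y + 3)*(y + 4)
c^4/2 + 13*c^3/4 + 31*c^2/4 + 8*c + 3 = (c/2 + 1/2)*(c + 3/2)*(c + 2)^2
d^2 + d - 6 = (d - 2)*(d + 3)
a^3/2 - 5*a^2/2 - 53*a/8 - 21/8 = (a/2 + 1/4)*(a - 7)*(a + 3/2)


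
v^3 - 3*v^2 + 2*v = v*(v - 2)*(v - 1)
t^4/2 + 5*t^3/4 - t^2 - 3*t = t*(t/2 + 1)*(t - 3/2)*(t + 2)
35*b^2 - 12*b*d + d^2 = (-7*b + d)*(-5*b + d)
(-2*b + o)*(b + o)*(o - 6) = -2*b^2*o + 12*b^2 - b*o^2 + 6*b*o + o^3 - 6*o^2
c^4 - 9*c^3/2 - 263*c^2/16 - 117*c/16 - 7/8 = (c - 7)*(c + 1/4)^2*(c + 2)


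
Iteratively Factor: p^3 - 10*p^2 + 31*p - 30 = (p - 3)*(p^2 - 7*p + 10) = (p - 3)*(p - 2)*(p - 5)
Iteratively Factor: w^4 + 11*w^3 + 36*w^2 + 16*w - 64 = (w + 4)*(w^3 + 7*w^2 + 8*w - 16) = (w - 1)*(w + 4)*(w^2 + 8*w + 16) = (w - 1)*(w + 4)^2*(w + 4)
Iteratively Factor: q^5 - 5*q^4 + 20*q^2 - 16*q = (q - 1)*(q^4 - 4*q^3 - 4*q^2 + 16*q) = (q - 1)*(q + 2)*(q^3 - 6*q^2 + 8*q) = q*(q - 1)*(q + 2)*(q^2 - 6*q + 8) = q*(q - 2)*(q - 1)*(q + 2)*(q - 4)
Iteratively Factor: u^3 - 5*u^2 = (u)*(u^2 - 5*u) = u^2*(u - 5)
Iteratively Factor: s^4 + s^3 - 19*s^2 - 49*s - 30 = (s - 5)*(s^3 + 6*s^2 + 11*s + 6) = (s - 5)*(s + 2)*(s^2 + 4*s + 3) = (s - 5)*(s + 1)*(s + 2)*(s + 3)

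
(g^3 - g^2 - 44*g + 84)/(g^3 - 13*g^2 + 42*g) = (g^2 + 5*g - 14)/(g*(g - 7))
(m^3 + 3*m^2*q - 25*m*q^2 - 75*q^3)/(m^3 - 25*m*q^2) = (m + 3*q)/m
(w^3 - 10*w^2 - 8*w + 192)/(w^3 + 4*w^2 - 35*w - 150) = (w^2 - 4*w - 32)/(w^2 + 10*w + 25)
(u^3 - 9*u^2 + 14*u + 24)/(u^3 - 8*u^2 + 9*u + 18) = (u - 4)/(u - 3)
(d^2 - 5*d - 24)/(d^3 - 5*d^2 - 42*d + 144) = (d + 3)/(d^2 + 3*d - 18)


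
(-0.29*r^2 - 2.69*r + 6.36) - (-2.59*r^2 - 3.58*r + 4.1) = 2.3*r^2 + 0.89*r + 2.26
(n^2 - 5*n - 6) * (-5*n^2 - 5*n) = -5*n^4 + 20*n^3 + 55*n^2 + 30*n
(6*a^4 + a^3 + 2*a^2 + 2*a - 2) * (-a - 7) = -6*a^5 - 43*a^4 - 9*a^3 - 16*a^2 - 12*a + 14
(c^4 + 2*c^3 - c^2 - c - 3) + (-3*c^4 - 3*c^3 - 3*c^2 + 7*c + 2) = -2*c^4 - c^3 - 4*c^2 + 6*c - 1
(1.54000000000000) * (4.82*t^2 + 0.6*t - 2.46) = 7.4228*t^2 + 0.924*t - 3.7884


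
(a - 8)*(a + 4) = a^2 - 4*a - 32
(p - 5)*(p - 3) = p^2 - 8*p + 15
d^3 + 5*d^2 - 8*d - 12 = (d - 2)*(d + 1)*(d + 6)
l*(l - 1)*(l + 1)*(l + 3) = l^4 + 3*l^3 - l^2 - 3*l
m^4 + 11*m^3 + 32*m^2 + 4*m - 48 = (m - 1)*(m + 2)*(m + 4)*(m + 6)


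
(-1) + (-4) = -5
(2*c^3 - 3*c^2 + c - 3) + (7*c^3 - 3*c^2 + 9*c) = 9*c^3 - 6*c^2 + 10*c - 3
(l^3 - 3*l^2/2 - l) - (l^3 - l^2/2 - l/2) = -l^2 - l/2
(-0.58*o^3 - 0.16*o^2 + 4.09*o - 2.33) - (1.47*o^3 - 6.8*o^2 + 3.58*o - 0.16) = -2.05*o^3 + 6.64*o^2 + 0.51*o - 2.17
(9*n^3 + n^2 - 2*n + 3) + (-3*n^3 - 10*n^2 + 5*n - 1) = 6*n^3 - 9*n^2 + 3*n + 2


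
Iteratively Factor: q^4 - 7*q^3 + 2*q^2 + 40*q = (q)*(q^3 - 7*q^2 + 2*q + 40) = q*(q + 2)*(q^2 - 9*q + 20) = q*(q - 4)*(q + 2)*(q - 5)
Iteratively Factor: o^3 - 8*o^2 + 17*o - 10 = (o - 1)*(o^2 - 7*o + 10) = (o - 5)*(o - 1)*(o - 2)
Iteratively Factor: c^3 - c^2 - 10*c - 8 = (c + 2)*(c^2 - 3*c - 4) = (c - 4)*(c + 2)*(c + 1)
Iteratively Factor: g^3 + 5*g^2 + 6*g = (g)*(g^2 + 5*g + 6) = g*(g + 2)*(g + 3)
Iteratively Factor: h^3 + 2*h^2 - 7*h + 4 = (h + 4)*(h^2 - 2*h + 1) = (h - 1)*(h + 4)*(h - 1)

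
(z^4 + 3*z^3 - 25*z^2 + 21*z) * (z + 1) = z^5 + 4*z^4 - 22*z^3 - 4*z^2 + 21*z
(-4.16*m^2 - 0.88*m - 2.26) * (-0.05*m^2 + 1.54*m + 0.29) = 0.208*m^4 - 6.3624*m^3 - 2.4486*m^2 - 3.7356*m - 0.6554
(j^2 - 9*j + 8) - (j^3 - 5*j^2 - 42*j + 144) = -j^3 + 6*j^2 + 33*j - 136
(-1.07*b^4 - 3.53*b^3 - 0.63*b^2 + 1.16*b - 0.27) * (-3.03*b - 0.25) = 3.2421*b^5 + 10.9634*b^4 + 2.7914*b^3 - 3.3573*b^2 + 0.5281*b + 0.0675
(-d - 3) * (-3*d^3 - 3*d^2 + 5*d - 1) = 3*d^4 + 12*d^3 + 4*d^2 - 14*d + 3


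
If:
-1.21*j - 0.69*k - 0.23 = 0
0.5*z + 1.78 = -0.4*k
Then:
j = 0.712809917355372*z + 2.34752066115702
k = -1.25*z - 4.45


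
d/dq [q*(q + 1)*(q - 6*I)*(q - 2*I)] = 4*q^3 + q^2*(3 - 24*I) + q*(-24 - 16*I) - 12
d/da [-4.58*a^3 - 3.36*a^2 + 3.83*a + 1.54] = -13.74*a^2 - 6.72*a + 3.83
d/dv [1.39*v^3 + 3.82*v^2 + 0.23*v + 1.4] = 4.17*v^2 + 7.64*v + 0.23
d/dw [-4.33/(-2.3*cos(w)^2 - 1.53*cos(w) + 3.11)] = (19.918*cos(w) + 6.6249)*sin(w)/(2.3*cos(w)^2 + 1.53*cos(w) - 3.11)^2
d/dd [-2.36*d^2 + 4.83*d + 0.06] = 4.83 - 4.72*d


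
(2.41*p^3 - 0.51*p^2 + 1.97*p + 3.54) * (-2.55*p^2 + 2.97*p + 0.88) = -6.1455*p^5 + 8.4582*p^4 - 4.4174*p^3 - 3.6249*p^2 + 12.2474*p + 3.1152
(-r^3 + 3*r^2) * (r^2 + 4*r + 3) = -r^5 - r^4 + 9*r^3 + 9*r^2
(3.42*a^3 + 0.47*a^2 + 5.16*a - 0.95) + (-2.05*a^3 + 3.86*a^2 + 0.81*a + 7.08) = 1.37*a^3 + 4.33*a^2 + 5.97*a + 6.13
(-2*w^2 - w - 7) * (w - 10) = -2*w^3 + 19*w^2 + 3*w + 70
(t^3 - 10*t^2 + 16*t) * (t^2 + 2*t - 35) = t^5 - 8*t^4 - 39*t^3 + 382*t^2 - 560*t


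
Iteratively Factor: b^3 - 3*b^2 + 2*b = (b - 1)*(b^2 - 2*b) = b*(b - 1)*(b - 2)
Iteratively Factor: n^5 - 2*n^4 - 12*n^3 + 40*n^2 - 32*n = (n + 4)*(n^4 - 6*n^3 + 12*n^2 - 8*n) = n*(n + 4)*(n^3 - 6*n^2 + 12*n - 8) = n*(n - 2)*(n + 4)*(n^2 - 4*n + 4) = n*(n - 2)^2*(n + 4)*(n - 2)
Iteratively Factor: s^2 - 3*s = (s - 3)*(s)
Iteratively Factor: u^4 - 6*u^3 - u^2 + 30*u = (u + 2)*(u^3 - 8*u^2 + 15*u) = u*(u + 2)*(u^2 - 8*u + 15) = u*(u - 3)*(u + 2)*(u - 5)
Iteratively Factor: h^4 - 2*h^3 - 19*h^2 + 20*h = (h)*(h^3 - 2*h^2 - 19*h + 20) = h*(h + 4)*(h^2 - 6*h + 5) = h*(h - 5)*(h + 4)*(h - 1)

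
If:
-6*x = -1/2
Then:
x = 1/12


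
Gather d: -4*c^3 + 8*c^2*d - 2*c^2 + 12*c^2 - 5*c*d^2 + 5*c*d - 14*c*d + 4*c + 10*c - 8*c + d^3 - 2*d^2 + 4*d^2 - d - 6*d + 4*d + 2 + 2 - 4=-4*c^3 + 10*c^2 + 6*c + d^3 + d^2*(2 - 5*c) + d*(8*c^2 - 9*c - 3)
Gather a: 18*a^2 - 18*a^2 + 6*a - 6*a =0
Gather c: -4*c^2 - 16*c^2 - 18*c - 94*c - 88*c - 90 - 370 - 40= -20*c^2 - 200*c - 500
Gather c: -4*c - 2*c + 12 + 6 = 18 - 6*c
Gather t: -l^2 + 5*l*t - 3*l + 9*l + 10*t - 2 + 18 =-l^2 + 6*l + t*(5*l + 10) + 16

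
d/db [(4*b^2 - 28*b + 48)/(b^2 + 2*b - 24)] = 36/(b^2 + 12*b + 36)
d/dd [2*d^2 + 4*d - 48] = 4*d + 4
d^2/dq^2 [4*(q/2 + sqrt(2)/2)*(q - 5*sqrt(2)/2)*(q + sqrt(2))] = 12*q - 2*sqrt(2)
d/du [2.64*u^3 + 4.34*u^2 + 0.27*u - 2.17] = 7.92*u^2 + 8.68*u + 0.27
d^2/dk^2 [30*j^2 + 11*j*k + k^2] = 2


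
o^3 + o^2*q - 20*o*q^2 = o*(o - 4*q)*(o + 5*q)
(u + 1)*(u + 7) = u^2 + 8*u + 7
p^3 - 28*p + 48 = (p - 4)*(p - 2)*(p + 6)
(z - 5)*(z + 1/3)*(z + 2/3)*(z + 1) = z^4 - 3*z^3 - 79*z^2/9 - 53*z/9 - 10/9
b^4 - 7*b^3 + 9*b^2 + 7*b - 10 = (b - 5)*(b - 2)*(b - 1)*(b + 1)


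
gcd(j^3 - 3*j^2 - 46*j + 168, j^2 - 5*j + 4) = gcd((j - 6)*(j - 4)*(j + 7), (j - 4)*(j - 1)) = j - 4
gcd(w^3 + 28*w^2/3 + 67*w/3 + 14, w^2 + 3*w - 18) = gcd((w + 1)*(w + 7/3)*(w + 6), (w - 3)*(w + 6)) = w + 6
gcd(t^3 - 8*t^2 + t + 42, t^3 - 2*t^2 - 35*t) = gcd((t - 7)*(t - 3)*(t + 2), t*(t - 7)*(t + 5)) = t - 7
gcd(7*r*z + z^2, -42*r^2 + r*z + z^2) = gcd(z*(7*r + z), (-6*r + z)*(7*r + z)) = 7*r + z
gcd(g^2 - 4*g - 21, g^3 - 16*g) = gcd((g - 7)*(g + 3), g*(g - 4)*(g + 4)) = 1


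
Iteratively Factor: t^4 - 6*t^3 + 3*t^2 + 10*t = (t - 2)*(t^3 - 4*t^2 - 5*t) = (t - 5)*(t - 2)*(t^2 + t) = t*(t - 5)*(t - 2)*(t + 1)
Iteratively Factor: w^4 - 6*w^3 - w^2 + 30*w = (w)*(w^3 - 6*w^2 - w + 30) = w*(w - 3)*(w^2 - 3*w - 10) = w*(w - 5)*(w - 3)*(w + 2)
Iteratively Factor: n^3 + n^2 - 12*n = (n + 4)*(n^2 - 3*n) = (n - 3)*(n + 4)*(n)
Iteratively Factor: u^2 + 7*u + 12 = (u + 3)*(u + 4)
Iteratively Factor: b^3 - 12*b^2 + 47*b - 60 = (b - 4)*(b^2 - 8*b + 15) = (b - 4)*(b - 3)*(b - 5)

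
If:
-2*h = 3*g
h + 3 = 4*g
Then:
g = 6/11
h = -9/11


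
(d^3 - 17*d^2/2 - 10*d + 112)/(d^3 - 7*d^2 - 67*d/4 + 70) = 2*(d - 4)/(2*d - 5)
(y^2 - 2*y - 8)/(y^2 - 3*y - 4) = (y + 2)/(y + 1)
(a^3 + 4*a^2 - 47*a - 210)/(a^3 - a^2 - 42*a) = (a + 5)/a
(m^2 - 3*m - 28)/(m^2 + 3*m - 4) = (m - 7)/(m - 1)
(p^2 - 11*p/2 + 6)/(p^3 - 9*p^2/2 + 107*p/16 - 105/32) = 16*(p - 4)/(16*p^2 - 48*p + 35)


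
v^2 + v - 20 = (v - 4)*(v + 5)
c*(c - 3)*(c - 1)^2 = c^4 - 5*c^3 + 7*c^2 - 3*c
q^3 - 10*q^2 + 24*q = q*(q - 6)*(q - 4)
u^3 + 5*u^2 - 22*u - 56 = (u - 4)*(u + 2)*(u + 7)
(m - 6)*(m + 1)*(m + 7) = m^3 + 2*m^2 - 41*m - 42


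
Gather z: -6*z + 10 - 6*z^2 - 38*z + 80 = -6*z^2 - 44*z + 90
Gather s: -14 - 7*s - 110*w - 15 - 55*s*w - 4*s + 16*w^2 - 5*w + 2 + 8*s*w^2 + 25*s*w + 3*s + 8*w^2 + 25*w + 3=s*(8*w^2 - 30*w - 8) + 24*w^2 - 90*w - 24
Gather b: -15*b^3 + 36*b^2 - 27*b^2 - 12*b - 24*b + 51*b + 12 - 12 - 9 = -15*b^3 + 9*b^2 + 15*b - 9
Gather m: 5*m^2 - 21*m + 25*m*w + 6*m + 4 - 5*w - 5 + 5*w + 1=5*m^2 + m*(25*w - 15)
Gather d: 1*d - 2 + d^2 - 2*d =d^2 - d - 2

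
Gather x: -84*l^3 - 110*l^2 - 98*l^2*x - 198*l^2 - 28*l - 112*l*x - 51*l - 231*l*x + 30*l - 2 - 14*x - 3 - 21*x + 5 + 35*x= -84*l^3 - 308*l^2 - 49*l + x*(-98*l^2 - 343*l)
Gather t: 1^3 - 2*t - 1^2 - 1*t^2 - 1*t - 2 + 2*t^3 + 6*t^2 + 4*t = 2*t^3 + 5*t^2 + t - 2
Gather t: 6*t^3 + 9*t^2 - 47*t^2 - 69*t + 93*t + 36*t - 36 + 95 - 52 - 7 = 6*t^3 - 38*t^2 + 60*t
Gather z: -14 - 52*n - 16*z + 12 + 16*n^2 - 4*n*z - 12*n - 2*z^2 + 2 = 16*n^2 - 64*n - 2*z^2 + z*(-4*n - 16)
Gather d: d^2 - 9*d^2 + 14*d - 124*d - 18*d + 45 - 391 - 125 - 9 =-8*d^2 - 128*d - 480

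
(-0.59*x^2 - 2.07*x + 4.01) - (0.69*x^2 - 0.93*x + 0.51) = -1.28*x^2 - 1.14*x + 3.5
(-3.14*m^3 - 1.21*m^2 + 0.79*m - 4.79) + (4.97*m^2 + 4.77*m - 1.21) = -3.14*m^3 + 3.76*m^2 + 5.56*m - 6.0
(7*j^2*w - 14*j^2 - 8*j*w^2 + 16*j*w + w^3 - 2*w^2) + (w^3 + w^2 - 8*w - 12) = 7*j^2*w - 14*j^2 - 8*j*w^2 + 16*j*w + 2*w^3 - w^2 - 8*w - 12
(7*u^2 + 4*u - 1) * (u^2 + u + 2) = 7*u^4 + 11*u^3 + 17*u^2 + 7*u - 2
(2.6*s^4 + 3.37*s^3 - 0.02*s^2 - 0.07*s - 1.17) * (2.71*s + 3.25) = 7.046*s^5 + 17.5827*s^4 + 10.8983*s^3 - 0.2547*s^2 - 3.3982*s - 3.8025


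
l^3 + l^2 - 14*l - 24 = (l - 4)*(l + 2)*(l + 3)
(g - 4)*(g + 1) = g^2 - 3*g - 4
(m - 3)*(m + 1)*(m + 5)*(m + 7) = m^4 + 10*m^3 + 8*m^2 - 106*m - 105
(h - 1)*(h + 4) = h^2 + 3*h - 4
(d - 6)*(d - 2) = d^2 - 8*d + 12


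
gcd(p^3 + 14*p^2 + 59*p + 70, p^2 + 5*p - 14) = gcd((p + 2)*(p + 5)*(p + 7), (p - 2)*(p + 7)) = p + 7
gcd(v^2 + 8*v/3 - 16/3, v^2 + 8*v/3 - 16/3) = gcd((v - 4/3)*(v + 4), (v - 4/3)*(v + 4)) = v^2 + 8*v/3 - 16/3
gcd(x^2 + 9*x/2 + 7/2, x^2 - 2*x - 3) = x + 1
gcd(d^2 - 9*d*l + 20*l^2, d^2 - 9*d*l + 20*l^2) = d^2 - 9*d*l + 20*l^2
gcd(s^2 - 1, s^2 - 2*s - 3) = s + 1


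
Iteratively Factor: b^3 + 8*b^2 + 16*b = (b)*(b^2 + 8*b + 16) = b*(b + 4)*(b + 4)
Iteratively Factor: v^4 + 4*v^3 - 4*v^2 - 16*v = (v - 2)*(v^3 + 6*v^2 + 8*v) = (v - 2)*(v + 4)*(v^2 + 2*v) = (v - 2)*(v + 2)*(v + 4)*(v)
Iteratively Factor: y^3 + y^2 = (y)*(y^2 + y) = y*(y + 1)*(y)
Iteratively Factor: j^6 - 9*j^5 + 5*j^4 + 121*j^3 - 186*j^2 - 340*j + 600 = (j - 5)*(j^5 - 4*j^4 - 15*j^3 + 46*j^2 + 44*j - 120) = (j - 5)*(j + 2)*(j^4 - 6*j^3 - 3*j^2 + 52*j - 60) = (j - 5)*(j - 2)*(j + 2)*(j^3 - 4*j^2 - 11*j + 30) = (j - 5)^2*(j - 2)*(j + 2)*(j^2 + j - 6) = (j - 5)^2*(j - 2)^2*(j + 2)*(j + 3)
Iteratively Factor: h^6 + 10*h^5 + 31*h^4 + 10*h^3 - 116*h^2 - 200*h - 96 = (h + 1)*(h^5 + 9*h^4 + 22*h^3 - 12*h^2 - 104*h - 96) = (h + 1)*(h + 4)*(h^4 + 5*h^3 + 2*h^2 - 20*h - 24) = (h + 1)*(h + 3)*(h + 4)*(h^3 + 2*h^2 - 4*h - 8) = (h + 1)*(h + 2)*(h + 3)*(h + 4)*(h^2 - 4) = (h - 2)*(h + 1)*(h + 2)*(h + 3)*(h + 4)*(h + 2)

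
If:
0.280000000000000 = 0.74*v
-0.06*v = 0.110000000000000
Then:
No Solution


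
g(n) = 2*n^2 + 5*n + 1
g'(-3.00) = -7.00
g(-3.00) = 4.00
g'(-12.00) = -43.00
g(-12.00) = 229.00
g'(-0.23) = 4.08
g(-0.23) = -0.04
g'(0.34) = 6.36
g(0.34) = 2.93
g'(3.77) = 20.08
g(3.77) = 48.28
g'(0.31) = 6.24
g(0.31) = 2.74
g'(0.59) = 7.36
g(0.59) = 4.65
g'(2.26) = 14.04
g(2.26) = 22.52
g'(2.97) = 16.88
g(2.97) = 33.49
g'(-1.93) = -2.72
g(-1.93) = -1.20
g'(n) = 4*n + 5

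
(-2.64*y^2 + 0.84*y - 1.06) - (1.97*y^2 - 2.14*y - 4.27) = -4.61*y^2 + 2.98*y + 3.21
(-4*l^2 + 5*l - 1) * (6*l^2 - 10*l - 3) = -24*l^4 + 70*l^3 - 44*l^2 - 5*l + 3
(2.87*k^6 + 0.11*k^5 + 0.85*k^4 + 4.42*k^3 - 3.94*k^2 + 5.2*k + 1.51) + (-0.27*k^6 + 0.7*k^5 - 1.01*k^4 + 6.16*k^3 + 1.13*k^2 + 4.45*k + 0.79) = 2.6*k^6 + 0.81*k^5 - 0.16*k^4 + 10.58*k^3 - 2.81*k^2 + 9.65*k + 2.3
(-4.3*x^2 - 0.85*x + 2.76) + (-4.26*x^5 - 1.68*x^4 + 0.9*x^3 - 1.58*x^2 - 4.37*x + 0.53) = -4.26*x^5 - 1.68*x^4 + 0.9*x^3 - 5.88*x^2 - 5.22*x + 3.29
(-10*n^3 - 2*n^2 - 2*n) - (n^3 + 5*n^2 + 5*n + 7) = -11*n^3 - 7*n^2 - 7*n - 7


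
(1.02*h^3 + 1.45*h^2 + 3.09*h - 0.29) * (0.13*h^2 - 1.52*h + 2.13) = 0.1326*h^5 - 1.3619*h^4 + 0.3703*h^3 - 1.646*h^2 + 7.0225*h - 0.6177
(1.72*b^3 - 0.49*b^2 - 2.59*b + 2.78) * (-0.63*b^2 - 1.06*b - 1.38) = -1.0836*b^5 - 1.5145*b^4 - 0.2225*b^3 + 1.6702*b^2 + 0.627399999999999*b - 3.8364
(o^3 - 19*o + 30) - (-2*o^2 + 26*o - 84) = o^3 + 2*o^2 - 45*o + 114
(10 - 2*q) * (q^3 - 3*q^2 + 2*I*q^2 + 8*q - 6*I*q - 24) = -2*q^4 + 16*q^3 - 4*I*q^3 - 46*q^2 + 32*I*q^2 + 128*q - 60*I*q - 240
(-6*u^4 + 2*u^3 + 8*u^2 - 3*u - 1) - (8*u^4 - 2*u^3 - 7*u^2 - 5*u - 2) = -14*u^4 + 4*u^3 + 15*u^2 + 2*u + 1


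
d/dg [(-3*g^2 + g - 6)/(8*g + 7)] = (-24*g^2 - 42*g + 55)/(64*g^2 + 112*g + 49)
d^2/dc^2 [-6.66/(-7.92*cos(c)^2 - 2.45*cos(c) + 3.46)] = (-1671.031296*(1 - cos(c)^2)^2 - 387.69192*cos(c)^3 - 1605.513546*cos(c)^2 + 718.92702*cos(c) + 2115.99522)/(7.92*cos(c)^2 + 2.45*cos(c) - 3.46)^3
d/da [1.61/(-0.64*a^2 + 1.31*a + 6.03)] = (2.0608*a - 2.1091)/(-0.64*a^2 + 1.31*a + 6.03)^2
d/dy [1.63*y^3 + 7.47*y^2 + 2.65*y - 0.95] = 4.89*y^2 + 14.94*y + 2.65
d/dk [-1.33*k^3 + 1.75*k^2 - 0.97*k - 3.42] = -3.99*k^2 + 3.5*k - 0.97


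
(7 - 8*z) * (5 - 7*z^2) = 56*z^3 - 49*z^2 - 40*z + 35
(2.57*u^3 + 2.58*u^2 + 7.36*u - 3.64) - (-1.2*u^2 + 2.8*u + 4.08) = 2.57*u^3 + 3.78*u^2 + 4.56*u - 7.72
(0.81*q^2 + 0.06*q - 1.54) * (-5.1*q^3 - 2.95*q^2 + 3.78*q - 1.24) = -4.131*q^5 - 2.6955*q^4 + 10.7388*q^3 + 3.7654*q^2 - 5.8956*q + 1.9096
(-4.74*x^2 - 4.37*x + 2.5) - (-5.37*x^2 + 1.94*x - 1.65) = 0.63*x^2 - 6.31*x + 4.15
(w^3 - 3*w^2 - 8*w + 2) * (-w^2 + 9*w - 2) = -w^5 + 12*w^4 - 21*w^3 - 68*w^2 + 34*w - 4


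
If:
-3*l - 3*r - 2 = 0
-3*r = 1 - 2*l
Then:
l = -1/5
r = -7/15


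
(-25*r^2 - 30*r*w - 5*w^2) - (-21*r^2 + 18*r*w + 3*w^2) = -4*r^2 - 48*r*w - 8*w^2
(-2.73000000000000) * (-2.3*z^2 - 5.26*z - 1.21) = 6.279*z^2 + 14.3598*z + 3.3033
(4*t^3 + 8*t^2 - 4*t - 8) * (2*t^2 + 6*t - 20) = 8*t^5 + 40*t^4 - 40*t^3 - 200*t^2 + 32*t + 160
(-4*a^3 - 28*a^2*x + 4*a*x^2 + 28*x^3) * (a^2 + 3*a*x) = -4*a^5 - 40*a^4*x - 80*a^3*x^2 + 40*a^2*x^3 + 84*a*x^4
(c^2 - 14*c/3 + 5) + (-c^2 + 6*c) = 4*c/3 + 5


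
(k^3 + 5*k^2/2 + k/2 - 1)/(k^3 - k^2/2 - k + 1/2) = (k + 2)/(k - 1)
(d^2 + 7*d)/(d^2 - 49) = d/(d - 7)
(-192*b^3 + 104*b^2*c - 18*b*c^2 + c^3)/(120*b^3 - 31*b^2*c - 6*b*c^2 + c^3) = (-24*b^2 + 10*b*c - c^2)/(15*b^2 - 2*b*c - c^2)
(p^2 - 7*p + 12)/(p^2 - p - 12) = (p - 3)/(p + 3)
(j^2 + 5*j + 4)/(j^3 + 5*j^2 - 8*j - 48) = (j + 1)/(j^2 + j - 12)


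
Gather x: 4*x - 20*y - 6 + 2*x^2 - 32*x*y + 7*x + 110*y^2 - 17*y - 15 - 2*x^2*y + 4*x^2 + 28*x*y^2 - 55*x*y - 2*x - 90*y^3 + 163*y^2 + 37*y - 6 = x^2*(6 - 2*y) + x*(28*y^2 - 87*y + 9) - 90*y^3 + 273*y^2 - 27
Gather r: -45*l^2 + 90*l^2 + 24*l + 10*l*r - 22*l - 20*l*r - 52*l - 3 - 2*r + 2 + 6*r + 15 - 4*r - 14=45*l^2 - 10*l*r - 50*l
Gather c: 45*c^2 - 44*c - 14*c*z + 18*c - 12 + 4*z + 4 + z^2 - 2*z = 45*c^2 + c*(-14*z - 26) + z^2 + 2*z - 8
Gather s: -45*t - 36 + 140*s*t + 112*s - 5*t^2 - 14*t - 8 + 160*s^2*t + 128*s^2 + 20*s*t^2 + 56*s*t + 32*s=s^2*(160*t + 128) + s*(20*t^2 + 196*t + 144) - 5*t^2 - 59*t - 44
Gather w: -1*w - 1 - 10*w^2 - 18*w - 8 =-10*w^2 - 19*w - 9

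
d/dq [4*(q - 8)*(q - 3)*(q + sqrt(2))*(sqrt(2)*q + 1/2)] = 16*sqrt(2)*q^3 - 132*sqrt(2)*q^2 + 30*q^2 - 220*q + 196*sqrt(2)*q - 22*sqrt(2) + 240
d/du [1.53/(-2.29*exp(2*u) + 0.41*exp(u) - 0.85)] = (7.0074*exp(u) - 0.6273)*exp(u)/(2.29*exp(2*u) - 0.41*exp(u) + 0.85)^2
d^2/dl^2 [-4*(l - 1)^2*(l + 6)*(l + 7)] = -48*l^2 - 264*l - 136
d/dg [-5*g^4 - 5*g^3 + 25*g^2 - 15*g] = -20*g^3 - 15*g^2 + 50*g - 15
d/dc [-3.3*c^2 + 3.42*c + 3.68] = 3.42 - 6.6*c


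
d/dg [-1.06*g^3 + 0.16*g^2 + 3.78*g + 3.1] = -3.18*g^2 + 0.32*g + 3.78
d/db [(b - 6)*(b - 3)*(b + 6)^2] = 4*b^3 + 9*b^2 - 108*b - 108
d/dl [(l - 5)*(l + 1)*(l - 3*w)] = 3*l^2 - 6*l*w - 8*l + 12*w - 5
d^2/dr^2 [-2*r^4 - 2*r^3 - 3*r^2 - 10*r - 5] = -24*r^2 - 12*r - 6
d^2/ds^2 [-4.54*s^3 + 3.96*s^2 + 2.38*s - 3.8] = 7.92 - 27.24*s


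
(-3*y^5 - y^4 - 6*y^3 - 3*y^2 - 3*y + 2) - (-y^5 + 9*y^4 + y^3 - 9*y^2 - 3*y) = -2*y^5 - 10*y^4 - 7*y^3 + 6*y^2 + 2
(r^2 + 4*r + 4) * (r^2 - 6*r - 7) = r^4 - 2*r^3 - 27*r^2 - 52*r - 28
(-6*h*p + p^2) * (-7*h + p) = 42*h^2*p - 13*h*p^2 + p^3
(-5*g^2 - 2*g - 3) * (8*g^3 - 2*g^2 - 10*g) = -40*g^5 - 6*g^4 + 30*g^3 + 26*g^2 + 30*g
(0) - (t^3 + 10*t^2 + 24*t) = -t^3 - 10*t^2 - 24*t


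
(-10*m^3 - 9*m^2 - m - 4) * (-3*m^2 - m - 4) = 30*m^5 + 37*m^4 + 52*m^3 + 49*m^2 + 8*m + 16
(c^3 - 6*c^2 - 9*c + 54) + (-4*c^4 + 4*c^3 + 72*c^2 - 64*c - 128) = -4*c^4 + 5*c^3 + 66*c^2 - 73*c - 74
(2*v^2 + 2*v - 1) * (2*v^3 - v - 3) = 4*v^5 + 4*v^4 - 4*v^3 - 8*v^2 - 5*v + 3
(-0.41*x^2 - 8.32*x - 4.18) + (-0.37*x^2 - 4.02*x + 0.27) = -0.78*x^2 - 12.34*x - 3.91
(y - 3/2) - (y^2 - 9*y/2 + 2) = -y^2 + 11*y/2 - 7/2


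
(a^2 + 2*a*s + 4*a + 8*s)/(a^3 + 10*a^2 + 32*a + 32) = (a + 2*s)/(a^2 + 6*a + 8)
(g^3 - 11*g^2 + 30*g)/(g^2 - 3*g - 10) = g*(g - 6)/(g + 2)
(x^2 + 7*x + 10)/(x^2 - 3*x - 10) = (x + 5)/(x - 5)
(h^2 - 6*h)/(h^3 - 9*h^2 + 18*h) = 1/(h - 3)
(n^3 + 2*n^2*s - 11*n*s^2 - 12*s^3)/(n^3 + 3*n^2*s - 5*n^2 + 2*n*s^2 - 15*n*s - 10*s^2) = (n^2 + n*s - 12*s^2)/(n^2 + 2*n*s - 5*n - 10*s)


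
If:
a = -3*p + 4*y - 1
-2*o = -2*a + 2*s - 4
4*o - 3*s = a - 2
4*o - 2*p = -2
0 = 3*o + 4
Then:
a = -10/3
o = -4/3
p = -5/3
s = 0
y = -11/6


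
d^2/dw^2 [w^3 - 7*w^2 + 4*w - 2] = 6*w - 14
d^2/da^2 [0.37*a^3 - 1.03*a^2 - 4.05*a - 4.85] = 2.22*a - 2.06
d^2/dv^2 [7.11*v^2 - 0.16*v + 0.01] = 14.2200000000000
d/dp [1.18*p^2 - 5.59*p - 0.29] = 2.36*p - 5.59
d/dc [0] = 0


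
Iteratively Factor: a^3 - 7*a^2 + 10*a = (a - 2)*(a^2 - 5*a) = (a - 5)*(a - 2)*(a)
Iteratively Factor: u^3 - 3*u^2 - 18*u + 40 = (u + 4)*(u^2 - 7*u + 10) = (u - 2)*(u + 4)*(u - 5)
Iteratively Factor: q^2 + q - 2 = (q + 2)*(q - 1)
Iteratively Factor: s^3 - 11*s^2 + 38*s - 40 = (s - 4)*(s^2 - 7*s + 10) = (s - 5)*(s - 4)*(s - 2)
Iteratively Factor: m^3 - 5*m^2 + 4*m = (m - 1)*(m^2 - 4*m) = m*(m - 1)*(m - 4)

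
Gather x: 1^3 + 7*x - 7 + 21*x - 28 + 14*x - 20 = 42*x - 54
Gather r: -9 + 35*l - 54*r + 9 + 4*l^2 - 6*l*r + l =4*l^2 + 36*l + r*(-6*l - 54)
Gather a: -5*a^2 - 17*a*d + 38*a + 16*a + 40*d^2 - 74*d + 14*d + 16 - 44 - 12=-5*a^2 + a*(54 - 17*d) + 40*d^2 - 60*d - 40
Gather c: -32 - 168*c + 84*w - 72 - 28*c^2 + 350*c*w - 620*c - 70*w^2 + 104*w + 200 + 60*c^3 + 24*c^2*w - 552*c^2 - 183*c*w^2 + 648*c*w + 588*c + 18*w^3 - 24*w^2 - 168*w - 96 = 60*c^3 + c^2*(24*w - 580) + c*(-183*w^2 + 998*w - 200) + 18*w^3 - 94*w^2 + 20*w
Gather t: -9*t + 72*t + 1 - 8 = 63*t - 7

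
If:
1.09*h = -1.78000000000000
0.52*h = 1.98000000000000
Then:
No Solution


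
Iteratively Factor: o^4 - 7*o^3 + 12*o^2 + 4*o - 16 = (o - 2)*(o^3 - 5*o^2 + 2*o + 8) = (o - 2)^2*(o^2 - 3*o - 4) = (o - 2)^2*(o + 1)*(o - 4)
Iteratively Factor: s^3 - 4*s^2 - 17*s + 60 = (s - 5)*(s^2 + s - 12) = (s - 5)*(s - 3)*(s + 4)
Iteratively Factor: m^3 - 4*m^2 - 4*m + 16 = (m - 2)*(m^2 - 2*m - 8) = (m - 4)*(m - 2)*(m + 2)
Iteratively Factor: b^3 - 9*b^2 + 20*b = (b - 5)*(b^2 - 4*b) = b*(b - 5)*(b - 4)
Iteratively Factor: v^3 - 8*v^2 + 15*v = (v - 5)*(v^2 - 3*v) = (v - 5)*(v - 3)*(v)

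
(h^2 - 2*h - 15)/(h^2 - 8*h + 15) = (h + 3)/(h - 3)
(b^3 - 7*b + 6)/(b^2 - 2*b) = b + 2 - 3/b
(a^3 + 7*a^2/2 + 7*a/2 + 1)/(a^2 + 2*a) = a + 3/2 + 1/(2*a)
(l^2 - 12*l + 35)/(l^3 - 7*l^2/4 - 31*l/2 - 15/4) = 4*(l - 7)/(4*l^2 + 13*l + 3)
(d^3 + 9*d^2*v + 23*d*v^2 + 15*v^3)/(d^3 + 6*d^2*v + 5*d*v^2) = (d + 3*v)/d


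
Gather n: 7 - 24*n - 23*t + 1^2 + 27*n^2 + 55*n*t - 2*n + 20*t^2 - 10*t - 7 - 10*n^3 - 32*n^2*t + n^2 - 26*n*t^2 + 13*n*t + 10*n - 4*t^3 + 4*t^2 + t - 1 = -10*n^3 + n^2*(28 - 32*t) + n*(-26*t^2 + 68*t - 16) - 4*t^3 + 24*t^2 - 32*t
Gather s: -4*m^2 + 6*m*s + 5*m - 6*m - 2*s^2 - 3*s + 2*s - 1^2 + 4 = -4*m^2 - m - 2*s^2 + s*(6*m - 1) + 3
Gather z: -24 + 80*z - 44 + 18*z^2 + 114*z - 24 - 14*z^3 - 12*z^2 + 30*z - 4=-14*z^3 + 6*z^2 + 224*z - 96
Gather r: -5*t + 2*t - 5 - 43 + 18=-3*t - 30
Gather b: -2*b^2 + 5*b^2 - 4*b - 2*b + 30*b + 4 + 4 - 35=3*b^2 + 24*b - 27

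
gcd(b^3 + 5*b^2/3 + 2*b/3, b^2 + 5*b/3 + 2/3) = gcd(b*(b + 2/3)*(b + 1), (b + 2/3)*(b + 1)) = b^2 + 5*b/3 + 2/3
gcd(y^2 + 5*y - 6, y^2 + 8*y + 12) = y + 6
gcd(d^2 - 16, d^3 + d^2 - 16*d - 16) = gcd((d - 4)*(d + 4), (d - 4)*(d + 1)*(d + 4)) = d^2 - 16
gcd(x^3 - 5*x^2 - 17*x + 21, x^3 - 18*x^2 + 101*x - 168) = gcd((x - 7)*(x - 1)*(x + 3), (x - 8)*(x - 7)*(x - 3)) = x - 7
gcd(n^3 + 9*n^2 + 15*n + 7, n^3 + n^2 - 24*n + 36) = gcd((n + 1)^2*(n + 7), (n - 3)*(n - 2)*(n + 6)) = 1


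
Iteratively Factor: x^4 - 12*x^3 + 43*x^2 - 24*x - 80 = (x - 4)*(x^3 - 8*x^2 + 11*x + 20) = (x - 4)^2*(x^2 - 4*x - 5) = (x - 5)*(x - 4)^2*(x + 1)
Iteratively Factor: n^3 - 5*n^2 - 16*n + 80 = (n - 4)*(n^2 - n - 20) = (n - 4)*(n + 4)*(n - 5)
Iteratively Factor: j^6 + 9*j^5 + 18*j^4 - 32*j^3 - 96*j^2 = (j + 4)*(j^5 + 5*j^4 - 2*j^3 - 24*j^2) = j*(j + 4)*(j^4 + 5*j^3 - 2*j^2 - 24*j) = j*(j + 3)*(j + 4)*(j^3 + 2*j^2 - 8*j) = j^2*(j + 3)*(j + 4)*(j^2 + 2*j - 8) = j^2*(j + 3)*(j + 4)^2*(j - 2)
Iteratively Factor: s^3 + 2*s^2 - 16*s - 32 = (s - 4)*(s^2 + 6*s + 8) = (s - 4)*(s + 2)*(s + 4)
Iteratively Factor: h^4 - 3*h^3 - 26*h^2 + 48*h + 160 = (h + 2)*(h^3 - 5*h^2 - 16*h + 80) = (h + 2)*(h + 4)*(h^2 - 9*h + 20) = (h - 4)*(h + 2)*(h + 4)*(h - 5)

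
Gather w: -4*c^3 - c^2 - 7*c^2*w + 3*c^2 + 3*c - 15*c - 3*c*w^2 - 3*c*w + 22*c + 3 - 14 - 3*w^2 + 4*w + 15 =-4*c^3 + 2*c^2 + 10*c + w^2*(-3*c - 3) + w*(-7*c^2 - 3*c + 4) + 4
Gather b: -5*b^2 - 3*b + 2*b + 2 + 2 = -5*b^2 - b + 4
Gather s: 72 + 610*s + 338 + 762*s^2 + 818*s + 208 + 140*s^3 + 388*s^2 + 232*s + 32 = 140*s^3 + 1150*s^2 + 1660*s + 650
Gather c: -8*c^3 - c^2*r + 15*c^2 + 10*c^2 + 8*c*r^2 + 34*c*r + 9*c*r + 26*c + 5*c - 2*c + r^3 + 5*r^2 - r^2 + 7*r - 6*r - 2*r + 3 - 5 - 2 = -8*c^3 + c^2*(25 - r) + c*(8*r^2 + 43*r + 29) + r^3 + 4*r^2 - r - 4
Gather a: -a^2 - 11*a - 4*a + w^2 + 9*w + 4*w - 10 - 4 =-a^2 - 15*a + w^2 + 13*w - 14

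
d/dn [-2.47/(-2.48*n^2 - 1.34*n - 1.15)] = (-12.2512*n - 3.3098)/(2.48*n^2 + 1.34*n + 1.15)^2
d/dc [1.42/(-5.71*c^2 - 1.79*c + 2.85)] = (16.2164*c + 2.5418)/(5.71*c^2 + 1.79*c - 2.85)^2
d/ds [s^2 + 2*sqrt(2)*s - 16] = 2*s + 2*sqrt(2)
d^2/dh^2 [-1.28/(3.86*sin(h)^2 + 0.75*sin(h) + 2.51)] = (76.285952*sin(h)^4 + 11.1168*sin(h)^3 - 163.31456*sin(h)^2 - 24.6432*sin(h) + 23.362816)/(3.86*sin(h)^2 + 0.75*sin(h) + 2.51)^3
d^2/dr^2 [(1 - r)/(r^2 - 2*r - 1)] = 2*(r - 1)*(-3*r^2 + 6*r + 4*(r - 1)^2 + 3)/(-r^2 + 2*r + 1)^3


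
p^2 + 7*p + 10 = (p + 2)*(p + 5)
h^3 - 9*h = h*(h - 3)*(h + 3)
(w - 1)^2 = w^2 - 2*w + 1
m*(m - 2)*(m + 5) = m^3 + 3*m^2 - 10*m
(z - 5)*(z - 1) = z^2 - 6*z + 5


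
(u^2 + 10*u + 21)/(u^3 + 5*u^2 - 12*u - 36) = (u^2 + 10*u + 21)/(u^3 + 5*u^2 - 12*u - 36)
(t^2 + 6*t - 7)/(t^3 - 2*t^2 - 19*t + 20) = (t + 7)/(t^2 - t - 20)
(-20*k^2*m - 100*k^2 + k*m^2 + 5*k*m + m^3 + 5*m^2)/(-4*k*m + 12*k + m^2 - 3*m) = (5*k*m + 25*k + m^2 + 5*m)/(m - 3)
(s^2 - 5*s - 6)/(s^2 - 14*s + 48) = (s + 1)/(s - 8)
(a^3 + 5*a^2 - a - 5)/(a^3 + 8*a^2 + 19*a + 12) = (a^2 + 4*a - 5)/(a^2 + 7*a + 12)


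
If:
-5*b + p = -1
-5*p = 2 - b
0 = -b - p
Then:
No Solution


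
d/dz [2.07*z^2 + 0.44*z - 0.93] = 4.14*z + 0.44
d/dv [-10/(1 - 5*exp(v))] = -50*exp(v)/(5*exp(v) - 1)^2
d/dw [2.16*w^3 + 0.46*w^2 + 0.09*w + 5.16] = 6.48*w^2 + 0.92*w + 0.09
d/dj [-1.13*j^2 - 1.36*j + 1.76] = -2.26*j - 1.36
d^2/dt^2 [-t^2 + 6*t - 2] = -2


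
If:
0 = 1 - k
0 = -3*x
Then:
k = 1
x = 0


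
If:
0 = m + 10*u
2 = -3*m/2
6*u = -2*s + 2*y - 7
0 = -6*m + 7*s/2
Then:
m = -4/3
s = -16/7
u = 2/15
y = 113/70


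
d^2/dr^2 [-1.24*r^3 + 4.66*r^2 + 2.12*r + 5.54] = 9.32 - 7.44*r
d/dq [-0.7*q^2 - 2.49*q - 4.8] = -1.4*q - 2.49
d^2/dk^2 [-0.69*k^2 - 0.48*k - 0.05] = -1.38000000000000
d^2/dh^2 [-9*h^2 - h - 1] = -18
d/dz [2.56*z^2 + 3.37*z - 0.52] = 5.12*z + 3.37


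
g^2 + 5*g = g*(g + 5)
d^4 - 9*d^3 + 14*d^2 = d^2*(d - 7)*(d - 2)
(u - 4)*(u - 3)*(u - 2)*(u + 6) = u^4 - 3*u^3 - 28*u^2 + 132*u - 144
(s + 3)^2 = s^2 + 6*s + 9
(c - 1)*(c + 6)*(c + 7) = c^3 + 12*c^2 + 29*c - 42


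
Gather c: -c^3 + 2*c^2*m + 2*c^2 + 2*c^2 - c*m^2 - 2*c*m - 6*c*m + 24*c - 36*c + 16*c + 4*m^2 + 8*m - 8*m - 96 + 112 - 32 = -c^3 + c^2*(2*m + 4) + c*(-m^2 - 8*m + 4) + 4*m^2 - 16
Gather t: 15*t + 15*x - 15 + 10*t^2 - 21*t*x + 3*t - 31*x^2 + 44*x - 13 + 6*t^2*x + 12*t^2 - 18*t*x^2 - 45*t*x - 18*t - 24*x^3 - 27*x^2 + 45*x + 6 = t^2*(6*x + 22) + t*(-18*x^2 - 66*x) - 24*x^3 - 58*x^2 + 104*x - 22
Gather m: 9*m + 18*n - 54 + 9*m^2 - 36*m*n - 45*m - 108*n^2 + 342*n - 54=9*m^2 + m*(-36*n - 36) - 108*n^2 + 360*n - 108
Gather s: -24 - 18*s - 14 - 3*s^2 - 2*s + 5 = -3*s^2 - 20*s - 33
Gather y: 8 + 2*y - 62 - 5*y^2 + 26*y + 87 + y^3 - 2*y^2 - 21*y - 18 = y^3 - 7*y^2 + 7*y + 15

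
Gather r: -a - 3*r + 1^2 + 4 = -a - 3*r + 5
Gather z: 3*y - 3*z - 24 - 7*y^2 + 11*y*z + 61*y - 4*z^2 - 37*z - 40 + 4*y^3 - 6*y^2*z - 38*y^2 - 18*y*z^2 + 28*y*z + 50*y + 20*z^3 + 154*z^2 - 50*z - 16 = 4*y^3 - 45*y^2 + 114*y + 20*z^3 + z^2*(150 - 18*y) + z*(-6*y^2 + 39*y - 90) - 80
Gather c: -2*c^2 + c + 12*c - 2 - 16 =-2*c^2 + 13*c - 18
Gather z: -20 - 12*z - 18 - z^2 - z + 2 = -z^2 - 13*z - 36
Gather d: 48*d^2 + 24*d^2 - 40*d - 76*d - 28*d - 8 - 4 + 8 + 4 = 72*d^2 - 144*d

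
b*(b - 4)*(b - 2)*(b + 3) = b^4 - 3*b^3 - 10*b^2 + 24*b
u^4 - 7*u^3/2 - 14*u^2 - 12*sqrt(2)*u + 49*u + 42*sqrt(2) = (u - 7/2)*(u - 3*sqrt(2))*(u + sqrt(2))*(u + 2*sqrt(2))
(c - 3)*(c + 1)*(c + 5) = c^3 + 3*c^2 - 13*c - 15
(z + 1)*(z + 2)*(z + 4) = z^3 + 7*z^2 + 14*z + 8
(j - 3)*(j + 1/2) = j^2 - 5*j/2 - 3/2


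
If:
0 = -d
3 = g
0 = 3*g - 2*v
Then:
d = 0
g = 3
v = 9/2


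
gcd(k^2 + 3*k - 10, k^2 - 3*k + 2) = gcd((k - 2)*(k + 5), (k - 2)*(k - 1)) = k - 2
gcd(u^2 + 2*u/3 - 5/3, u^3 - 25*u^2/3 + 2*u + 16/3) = u - 1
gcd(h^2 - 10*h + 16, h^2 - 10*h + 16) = h^2 - 10*h + 16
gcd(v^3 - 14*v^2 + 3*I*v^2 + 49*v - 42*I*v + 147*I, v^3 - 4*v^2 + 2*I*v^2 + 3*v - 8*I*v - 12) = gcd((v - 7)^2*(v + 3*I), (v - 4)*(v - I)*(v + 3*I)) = v + 3*I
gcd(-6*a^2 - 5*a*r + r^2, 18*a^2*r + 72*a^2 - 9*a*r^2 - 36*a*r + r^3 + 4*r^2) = -6*a + r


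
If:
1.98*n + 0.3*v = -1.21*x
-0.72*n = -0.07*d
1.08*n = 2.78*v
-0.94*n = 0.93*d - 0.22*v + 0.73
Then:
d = -0.72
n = -0.07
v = -0.03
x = 0.12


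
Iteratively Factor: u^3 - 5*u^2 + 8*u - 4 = (u - 2)*(u^2 - 3*u + 2) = (u - 2)^2*(u - 1)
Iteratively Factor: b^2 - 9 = (b - 3)*(b + 3)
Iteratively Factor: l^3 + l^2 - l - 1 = (l + 1)*(l^2 - 1) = (l + 1)^2*(l - 1)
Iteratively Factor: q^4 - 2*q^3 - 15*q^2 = (q - 5)*(q^3 + 3*q^2) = q*(q - 5)*(q^2 + 3*q) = q^2*(q - 5)*(q + 3)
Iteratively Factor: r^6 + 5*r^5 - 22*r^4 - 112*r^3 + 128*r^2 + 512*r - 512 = (r - 1)*(r^5 + 6*r^4 - 16*r^3 - 128*r^2 + 512) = (r - 1)*(r + 4)*(r^4 + 2*r^3 - 24*r^2 - 32*r + 128) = (r - 1)*(r + 4)^2*(r^3 - 2*r^2 - 16*r + 32) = (r - 2)*(r - 1)*(r + 4)^2*(r^2 - 16) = (r - 4)*(r - 2)*(r - 1)*(r + 4)^2*(r + 4)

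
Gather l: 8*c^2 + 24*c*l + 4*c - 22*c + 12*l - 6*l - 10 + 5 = 8*c^2 - 18*c + l*(24*c + 6) - 5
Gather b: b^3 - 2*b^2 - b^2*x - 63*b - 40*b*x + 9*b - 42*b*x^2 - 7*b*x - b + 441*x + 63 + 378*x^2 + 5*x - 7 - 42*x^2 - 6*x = b^3 + b^2*(-x - 2) + b*(-42*x^2 - 47*x - 55) + 336*x^2 + 440*x + 56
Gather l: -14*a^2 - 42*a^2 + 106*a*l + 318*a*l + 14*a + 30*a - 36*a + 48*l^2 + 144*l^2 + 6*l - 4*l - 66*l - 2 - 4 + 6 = -56*a^2 + 8*a + 192*l^2 + l*(424*a - 64)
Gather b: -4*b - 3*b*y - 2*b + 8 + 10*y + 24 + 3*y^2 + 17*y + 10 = b*(-3*y - 6) + 3*y^2 + 27*y + 42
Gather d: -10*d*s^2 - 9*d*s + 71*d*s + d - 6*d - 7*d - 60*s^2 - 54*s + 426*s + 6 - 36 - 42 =d*(-10*s^2 + 62*s - 12) - 60*s^2 + 372*s - 72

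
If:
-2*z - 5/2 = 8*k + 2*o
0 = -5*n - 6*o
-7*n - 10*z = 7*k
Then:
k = -92*z/203 - 15/58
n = 15/58 - 198*z/203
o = 165*z/203 - 25/116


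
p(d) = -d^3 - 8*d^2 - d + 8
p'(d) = -3*d^2 - 16*d - 1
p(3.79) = -165.14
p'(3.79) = -104.73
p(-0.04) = 8.03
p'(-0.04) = -0.36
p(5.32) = -374.31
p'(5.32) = -171.03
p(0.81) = 1.41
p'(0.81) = -15.93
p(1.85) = -27.56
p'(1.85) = -40.87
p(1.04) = -2.82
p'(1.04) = -20.88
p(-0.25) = 7.77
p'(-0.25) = 2.81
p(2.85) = -82.98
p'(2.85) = -70.97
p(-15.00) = 1598.00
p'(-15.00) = -436.00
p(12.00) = -2884.00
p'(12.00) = -625.00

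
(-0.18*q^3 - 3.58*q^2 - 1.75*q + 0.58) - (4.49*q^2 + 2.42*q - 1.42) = -0.18*q^3 - 8.07*q^2 - 4.17*q + 2.0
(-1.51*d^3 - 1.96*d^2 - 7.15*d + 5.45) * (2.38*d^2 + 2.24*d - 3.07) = -3.5938*d^5 - 8.0472*d^4 - 16.7717*d^3 + 2.9722*d^2 + 34.1585*d - 16.7315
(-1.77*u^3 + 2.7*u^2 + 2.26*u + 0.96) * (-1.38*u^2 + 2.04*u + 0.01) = 2.4426*u^5 - 7.3368*u^4 + 2.3715*u^3 + 3.3126*u^2 + 1.981*u + 0.0096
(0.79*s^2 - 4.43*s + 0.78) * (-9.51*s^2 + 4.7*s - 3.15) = -7.5129*s^4 + 45.8423*s^3 - 30.7273*s^2 + 17.6205*s - 2.457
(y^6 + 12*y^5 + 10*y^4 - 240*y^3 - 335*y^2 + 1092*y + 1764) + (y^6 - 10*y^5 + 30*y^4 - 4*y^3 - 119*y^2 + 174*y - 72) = 2*y^6 + 2*y^5 + 40*y^4 - 244*y^3 - 454*y^2 + 1266*y + 1692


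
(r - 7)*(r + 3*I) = r^2 - 7*r + 3*I*r - 21*I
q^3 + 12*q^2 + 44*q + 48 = (q + 2)*(q + 4)*(q + 6)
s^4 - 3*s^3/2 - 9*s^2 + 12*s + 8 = (s - 2)*(s + 1/2)*(s - 2*sqrt(2))*(s + 2*sqrt(2))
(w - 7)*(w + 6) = w^2 - w - 42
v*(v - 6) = v^2 - 6*v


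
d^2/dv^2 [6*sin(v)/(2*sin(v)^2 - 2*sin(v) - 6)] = 3*(-sin(v)^5 - sin(v)^4 - 16*sin(v)^3 + 3*sin(v)^2 + 9*sin(v) - 6)/(sin(v)^2 - sin(v) - 3)^3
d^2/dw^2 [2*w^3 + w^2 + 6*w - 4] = 12*w + 2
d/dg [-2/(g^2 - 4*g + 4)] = 4*(g - 2)/(g^2 - 4*g + 4)^2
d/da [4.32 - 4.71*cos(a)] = 4.71*sin(a)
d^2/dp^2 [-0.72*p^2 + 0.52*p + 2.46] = -1.44000000000000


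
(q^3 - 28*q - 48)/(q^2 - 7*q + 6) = (q^2 + 6*q + 8)/(q - 1)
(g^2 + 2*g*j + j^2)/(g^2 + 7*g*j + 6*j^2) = (g + j)/(g + 6*j)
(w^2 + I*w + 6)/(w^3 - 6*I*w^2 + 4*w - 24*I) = (w + 3*I)/(w^2 - 4*I*w + 12)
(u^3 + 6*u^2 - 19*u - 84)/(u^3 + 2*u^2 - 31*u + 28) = (u + 3)/(u - 1)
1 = 1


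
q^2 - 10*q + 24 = (q - 6)*(q - 4)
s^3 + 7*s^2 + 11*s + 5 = (s + 1)^2*(s + 5)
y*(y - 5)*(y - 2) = y^3 - 7*y^2 + 10*y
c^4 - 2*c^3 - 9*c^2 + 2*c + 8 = (c - 4)*(c - 1)*(c + 1)*(c + 2)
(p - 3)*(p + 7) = p^2 + 4*p - 21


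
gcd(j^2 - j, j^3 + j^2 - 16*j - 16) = 1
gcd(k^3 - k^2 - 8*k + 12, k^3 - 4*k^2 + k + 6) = k - 2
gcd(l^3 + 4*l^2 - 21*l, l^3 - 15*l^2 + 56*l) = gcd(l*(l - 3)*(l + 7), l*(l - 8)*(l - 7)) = l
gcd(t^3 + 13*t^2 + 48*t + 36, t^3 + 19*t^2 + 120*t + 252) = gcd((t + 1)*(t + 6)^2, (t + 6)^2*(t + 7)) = t^2 + 12*t + 36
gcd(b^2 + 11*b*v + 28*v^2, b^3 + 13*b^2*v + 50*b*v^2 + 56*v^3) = b^2 + 11*b*v + 28*v^2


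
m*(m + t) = m^2 + m*t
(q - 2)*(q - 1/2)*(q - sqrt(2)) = q^3 - 5*q^2/2 - sqrt(2)*q^2 + q + 5*sqrt(2)*q/2 - sqrt(2)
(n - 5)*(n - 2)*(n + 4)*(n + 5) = n^4 + 2*n^3 - 33*n^2 - 50*n + 200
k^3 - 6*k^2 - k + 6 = (k - 6)*(k - 1)*(k + 1)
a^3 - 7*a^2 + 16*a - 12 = (a - 3)*(a - 2)^2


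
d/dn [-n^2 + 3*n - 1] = 3 - 2*n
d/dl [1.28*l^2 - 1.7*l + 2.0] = 2.56*l - 1.7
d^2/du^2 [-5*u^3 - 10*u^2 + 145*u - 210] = -30*u - 20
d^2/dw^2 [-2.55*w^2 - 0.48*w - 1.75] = -5.10000000000000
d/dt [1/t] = -1/t^2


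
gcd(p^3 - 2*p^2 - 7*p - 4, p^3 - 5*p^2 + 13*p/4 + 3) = p - 4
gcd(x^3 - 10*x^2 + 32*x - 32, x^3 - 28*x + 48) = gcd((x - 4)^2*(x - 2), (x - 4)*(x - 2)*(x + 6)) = x^2 - 6*x + 8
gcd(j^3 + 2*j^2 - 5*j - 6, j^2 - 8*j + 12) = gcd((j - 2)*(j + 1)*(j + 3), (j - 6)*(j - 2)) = j - 2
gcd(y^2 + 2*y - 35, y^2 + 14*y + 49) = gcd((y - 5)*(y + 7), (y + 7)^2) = y + 7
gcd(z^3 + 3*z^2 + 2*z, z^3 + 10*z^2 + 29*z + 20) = z + 1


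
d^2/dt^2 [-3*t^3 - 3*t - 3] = -18*t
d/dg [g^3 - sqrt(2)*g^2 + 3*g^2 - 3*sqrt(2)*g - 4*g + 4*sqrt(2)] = 3*g^2 - 2*sqrt(2)*g + 6*g - 3*sqrt(2) - 4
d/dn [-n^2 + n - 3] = 1 - 2*n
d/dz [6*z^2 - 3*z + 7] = 12*z - 3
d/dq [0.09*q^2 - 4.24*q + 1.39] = 0.18*q - 4.24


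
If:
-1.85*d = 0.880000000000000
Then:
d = -0.48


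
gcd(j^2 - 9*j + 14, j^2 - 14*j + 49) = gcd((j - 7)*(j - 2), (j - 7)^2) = j - 7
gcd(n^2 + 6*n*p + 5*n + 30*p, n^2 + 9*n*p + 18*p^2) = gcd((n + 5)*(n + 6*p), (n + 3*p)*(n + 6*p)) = n + 6*p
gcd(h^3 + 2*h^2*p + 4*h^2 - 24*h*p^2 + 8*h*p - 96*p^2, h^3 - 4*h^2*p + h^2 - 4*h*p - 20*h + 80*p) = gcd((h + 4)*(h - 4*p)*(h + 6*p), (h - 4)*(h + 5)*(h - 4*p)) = -h + 4*p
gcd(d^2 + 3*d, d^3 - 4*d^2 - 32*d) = d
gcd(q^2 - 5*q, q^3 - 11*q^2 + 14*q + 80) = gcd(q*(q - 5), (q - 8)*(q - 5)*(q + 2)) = q - 5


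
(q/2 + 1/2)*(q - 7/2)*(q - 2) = q^3/2 - 9*q^2/4 + 3*q/4 + 7/2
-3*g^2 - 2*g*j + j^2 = (-3*g + j)*(g + j)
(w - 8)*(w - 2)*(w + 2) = w^3 - 8*w^2 - 4*w + 32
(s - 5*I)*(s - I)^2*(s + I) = s^4 - 6*I*s^3 - 4*s^2 - 6*I*s - 5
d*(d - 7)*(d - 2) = d^3 - 9*d^2 + 14*d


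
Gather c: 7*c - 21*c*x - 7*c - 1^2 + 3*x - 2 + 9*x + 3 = -21*c*x + 12*x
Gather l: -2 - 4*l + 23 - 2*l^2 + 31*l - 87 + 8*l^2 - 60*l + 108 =6*l^2 - 33*l + 42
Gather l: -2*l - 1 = -2*l - 1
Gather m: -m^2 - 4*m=-m^2 - 4*m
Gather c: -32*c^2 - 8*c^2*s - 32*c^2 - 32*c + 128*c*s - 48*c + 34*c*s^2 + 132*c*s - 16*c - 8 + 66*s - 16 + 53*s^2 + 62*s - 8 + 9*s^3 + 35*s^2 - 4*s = c^2*(-8*s - 64) + c*(34*s^2 + 260*s - 96) + 9*s^3 + 88*s^2 + 124*s - 32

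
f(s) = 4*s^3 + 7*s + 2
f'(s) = 12*s^2 + 7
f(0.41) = 5.15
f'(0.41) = 9.02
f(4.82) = 483.66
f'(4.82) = 285.79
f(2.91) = 120.94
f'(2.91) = 108.62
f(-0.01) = 1.93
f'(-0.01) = 7.00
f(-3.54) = -200.23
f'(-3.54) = 157.38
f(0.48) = 5.80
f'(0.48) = 9.76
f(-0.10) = 1.30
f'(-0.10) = 7.12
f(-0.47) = -1.71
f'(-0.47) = 9.65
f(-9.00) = -2977.00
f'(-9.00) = 979.00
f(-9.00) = -2977.00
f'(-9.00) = 979.00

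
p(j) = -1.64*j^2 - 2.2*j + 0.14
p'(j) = -3.28*j - 2.2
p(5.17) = -55.07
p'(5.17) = -19.16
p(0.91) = -3.22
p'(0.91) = -5.18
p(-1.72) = -0.93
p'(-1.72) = 3.44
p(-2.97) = -7.79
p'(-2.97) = 7.54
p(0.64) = -1.94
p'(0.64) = -4.30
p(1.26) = -5.24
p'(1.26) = -6.33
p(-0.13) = 0.40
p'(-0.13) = -1.77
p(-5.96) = -45.00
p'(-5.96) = 17.35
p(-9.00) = -112.90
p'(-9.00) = 27.32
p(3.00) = -21.22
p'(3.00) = -12.04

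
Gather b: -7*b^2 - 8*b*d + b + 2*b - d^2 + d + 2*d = -7*b^2 + b*(3 - 8*d) - d^2 + 3*d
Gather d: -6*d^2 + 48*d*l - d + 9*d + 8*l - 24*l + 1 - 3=-6*d^2 + d*(48*l + 8) - 16*l - 2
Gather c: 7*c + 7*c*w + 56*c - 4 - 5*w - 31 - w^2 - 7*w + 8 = c*(7*w + 63) - w^2 - 12*w - 27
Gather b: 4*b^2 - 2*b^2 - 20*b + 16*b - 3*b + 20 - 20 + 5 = 2*b^2 - 7*b + 5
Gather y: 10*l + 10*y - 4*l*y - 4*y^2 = 10*l - 4*y^2 + y*(10 - 4*l)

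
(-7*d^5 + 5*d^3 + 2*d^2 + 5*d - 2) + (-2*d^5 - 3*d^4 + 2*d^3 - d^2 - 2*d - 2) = -9*d^5 - 3*d^4 + 7*d^3 + d^2 + 3*d - 4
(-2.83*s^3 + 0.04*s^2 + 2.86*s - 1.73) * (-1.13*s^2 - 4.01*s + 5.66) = 3.1979*s^5 + 11.3031*s^4 - 19.41*s^3 - 9.2873*s^2 + 23.1249*s - 9.7918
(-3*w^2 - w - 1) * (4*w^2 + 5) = -12*w^4 - 4*w^3 - 19*w^2 - 5*w - 5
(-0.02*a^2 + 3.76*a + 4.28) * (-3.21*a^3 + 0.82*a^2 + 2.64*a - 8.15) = 0.0642*a^5 - 12.086*a^4 - 10.7084*a^3 + 13.599*a^2 - 19.3448*a - 34.882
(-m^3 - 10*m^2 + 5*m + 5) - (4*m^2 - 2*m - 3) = -m^3 - 14*m^2 + 7*m + 8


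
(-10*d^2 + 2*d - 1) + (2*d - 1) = -10*d^2 + 4*d - 2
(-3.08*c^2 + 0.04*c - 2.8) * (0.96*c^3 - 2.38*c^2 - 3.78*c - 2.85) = -2.9568*c^5 + 7.3688*c^4 + 8.8592*c^3 + 15.2908*c^2 + 10.47*c + 7.98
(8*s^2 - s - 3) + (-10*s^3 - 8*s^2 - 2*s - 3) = -10*s^3 - 3*s - 6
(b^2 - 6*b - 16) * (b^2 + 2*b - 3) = b^4 - 4*b^3 - 31*b^2 - 14*b + 48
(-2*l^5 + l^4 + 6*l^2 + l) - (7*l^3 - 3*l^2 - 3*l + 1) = -2*l^5 + l^4 - 7*l^3 + 9*l^2 + 4*l - 1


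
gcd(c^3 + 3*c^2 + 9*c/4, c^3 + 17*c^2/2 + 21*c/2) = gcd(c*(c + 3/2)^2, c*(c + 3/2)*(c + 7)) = c^2 + 3*c/2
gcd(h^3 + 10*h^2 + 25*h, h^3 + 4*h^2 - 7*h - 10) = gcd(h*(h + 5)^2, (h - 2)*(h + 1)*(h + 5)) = h + 5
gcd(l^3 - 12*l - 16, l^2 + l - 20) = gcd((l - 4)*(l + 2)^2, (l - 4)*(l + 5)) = l - 4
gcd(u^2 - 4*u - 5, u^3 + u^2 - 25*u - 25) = u^2 - 4*u - 5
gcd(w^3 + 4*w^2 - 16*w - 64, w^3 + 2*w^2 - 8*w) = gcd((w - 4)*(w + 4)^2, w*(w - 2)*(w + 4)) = w + 4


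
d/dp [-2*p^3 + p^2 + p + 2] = -6*p^2 + 2*p + 1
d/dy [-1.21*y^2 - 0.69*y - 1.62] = -2.42*y - 0.69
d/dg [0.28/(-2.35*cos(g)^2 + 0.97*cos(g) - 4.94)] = (0.2716 - 1.316*cos(g))*sin(g)/(2.35*cos(g)^2 - 0.97*cos(g) + 4.94)^2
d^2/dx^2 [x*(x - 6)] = 2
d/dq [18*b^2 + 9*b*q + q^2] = 9*b + 2*q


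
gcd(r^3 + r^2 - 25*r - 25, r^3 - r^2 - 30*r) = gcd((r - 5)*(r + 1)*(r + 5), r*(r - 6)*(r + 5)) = r + 5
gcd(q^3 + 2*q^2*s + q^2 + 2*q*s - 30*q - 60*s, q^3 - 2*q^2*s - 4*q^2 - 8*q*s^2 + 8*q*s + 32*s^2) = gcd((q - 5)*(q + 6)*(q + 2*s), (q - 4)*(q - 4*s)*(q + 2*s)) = q + 2*s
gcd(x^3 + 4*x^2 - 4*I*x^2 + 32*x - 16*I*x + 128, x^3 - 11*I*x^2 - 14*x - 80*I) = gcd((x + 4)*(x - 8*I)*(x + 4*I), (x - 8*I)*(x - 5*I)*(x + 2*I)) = x - 8*I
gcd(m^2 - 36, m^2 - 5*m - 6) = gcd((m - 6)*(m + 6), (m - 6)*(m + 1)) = m - 6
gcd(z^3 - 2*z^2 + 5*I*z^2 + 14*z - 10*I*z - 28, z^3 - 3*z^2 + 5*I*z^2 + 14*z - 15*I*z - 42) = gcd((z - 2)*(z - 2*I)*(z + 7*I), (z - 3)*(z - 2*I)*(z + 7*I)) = z^2 + 5*I*z + 14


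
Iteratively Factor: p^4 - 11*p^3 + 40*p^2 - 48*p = (p - 4)*(p^3 - 7*p^2 + 12*p) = (p - 4)^2*(p^2 - 3*p) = p*(p - 4)^2*(p - 3)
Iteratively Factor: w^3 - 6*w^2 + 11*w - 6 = (w - 1)*(w^2 - 5*w + 6) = (w - 2)*(w - 1)*(w - 3)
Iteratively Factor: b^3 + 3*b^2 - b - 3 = (b + 3)*(b^2 - 1) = (b - 1)*(b + 3)*(b + 1)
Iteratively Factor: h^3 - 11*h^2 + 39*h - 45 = (h - 5)*(h^2 - 6*h + 9) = (h - 5)*(h - 3)*(h - 3)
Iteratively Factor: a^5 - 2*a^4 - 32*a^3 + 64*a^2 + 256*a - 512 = (a + 4)*(a^4 - 6*a^3 - 8*a^2 + 96*a - 128) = (a - 4)*(a + 4)*(a^3 - 2*a^2 - 16*a + 32) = (a - 4)*(a - 2)*(a + 4)*(a^2 - 16) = (a - 4)*(a - 2)*(a + 4)^2*(a - 4)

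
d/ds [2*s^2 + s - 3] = 4*s + 1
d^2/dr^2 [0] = 0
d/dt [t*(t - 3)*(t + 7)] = 3*t^2 + 8*t - 21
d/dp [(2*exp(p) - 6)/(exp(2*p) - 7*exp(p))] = 2*(-exp(2*p) + 6*exp(p) - 21)*exp(-p)/(exp(2*p) - 14*exp(p) + 49)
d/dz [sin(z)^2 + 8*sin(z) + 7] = 2*(sin(z) + 4)*cos(z)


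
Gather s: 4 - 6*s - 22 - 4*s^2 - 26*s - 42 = -4*s^2 - 32*s - 60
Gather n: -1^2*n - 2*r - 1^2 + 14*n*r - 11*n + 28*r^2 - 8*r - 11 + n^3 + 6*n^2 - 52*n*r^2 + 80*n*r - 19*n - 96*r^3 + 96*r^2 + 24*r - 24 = n^3 + 6*n^2 + n*(-52*r^2 + 94*r - 31) - 96*r^3 + 124*r^2 + 14*r - 36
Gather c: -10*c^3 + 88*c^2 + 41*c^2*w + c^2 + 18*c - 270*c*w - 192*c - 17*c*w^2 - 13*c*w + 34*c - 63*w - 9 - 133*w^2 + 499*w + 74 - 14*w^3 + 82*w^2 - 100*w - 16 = -10*c^3 + c^2*(41*w + 89) + c*(-17*w^2 - 283*w - 140) - 14*w^3 - 51*w^2 + 336*w + 49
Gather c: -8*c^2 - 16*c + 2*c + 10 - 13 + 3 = -8*c^2 - 14*c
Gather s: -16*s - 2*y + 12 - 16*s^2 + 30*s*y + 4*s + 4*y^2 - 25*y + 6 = -16*s^2 + s*(30*y - 12) + 4*y^2 - 27*y + 18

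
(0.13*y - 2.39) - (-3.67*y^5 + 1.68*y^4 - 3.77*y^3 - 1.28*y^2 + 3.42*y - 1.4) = 3.67*y^5 - 1.68*y^4 + 3.77*y^3 + 1.28*y^2 - 3.29*y - 0.99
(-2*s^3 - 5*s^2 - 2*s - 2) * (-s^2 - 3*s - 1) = 2*s^5 + 11*s^4 + 19*s^3 + 13*s^2 + 8*s + 2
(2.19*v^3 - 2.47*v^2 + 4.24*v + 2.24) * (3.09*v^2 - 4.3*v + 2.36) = 6.7671*v^5 - 17.0493*v^4 + 28.891*v^3 - 17.1396*v^2 + 0.3744*v + 5.2864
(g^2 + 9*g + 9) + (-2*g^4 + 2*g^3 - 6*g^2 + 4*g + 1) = -2*g^4 + 2*g^3 - 5*g^2 + 13*g + 10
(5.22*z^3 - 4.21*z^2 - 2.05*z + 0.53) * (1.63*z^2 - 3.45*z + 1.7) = 8.5086*z^5 - 24.8713*z^4 + 20.057*z^3 + 0.7794*z^2 - 5.3135*z + 0.901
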